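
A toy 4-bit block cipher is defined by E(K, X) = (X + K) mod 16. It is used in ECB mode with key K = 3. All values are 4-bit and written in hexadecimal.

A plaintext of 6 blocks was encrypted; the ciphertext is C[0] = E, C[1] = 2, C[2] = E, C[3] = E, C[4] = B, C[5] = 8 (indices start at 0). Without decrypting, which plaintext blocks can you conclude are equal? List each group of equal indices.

P[0] = P[2] = P[3]

ECB encrypts each block independently with the same key, so equal ciphertext blocks imply equal plaintext blocks.
C[0] = C[2] = C[3] = E, so P[0] = P[2] = P[3].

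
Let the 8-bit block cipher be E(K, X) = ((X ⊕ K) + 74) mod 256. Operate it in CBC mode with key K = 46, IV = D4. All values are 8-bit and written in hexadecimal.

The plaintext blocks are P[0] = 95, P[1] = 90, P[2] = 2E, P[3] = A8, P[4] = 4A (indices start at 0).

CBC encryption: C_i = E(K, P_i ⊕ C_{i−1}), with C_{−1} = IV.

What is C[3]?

C[3] = C7

C[0]: P[0] ⊕ D4 = 41; E(K, 41) = 7B.
C[1]: P[1] ⊕ 7B = EB; E(K, EB) = 21.
C[2]: P[2] ⊕ 21 = 0F; E(K, 0F) = BD.
C[3]: P[3] ⊕ BD = 15; E(K, 15) = C7.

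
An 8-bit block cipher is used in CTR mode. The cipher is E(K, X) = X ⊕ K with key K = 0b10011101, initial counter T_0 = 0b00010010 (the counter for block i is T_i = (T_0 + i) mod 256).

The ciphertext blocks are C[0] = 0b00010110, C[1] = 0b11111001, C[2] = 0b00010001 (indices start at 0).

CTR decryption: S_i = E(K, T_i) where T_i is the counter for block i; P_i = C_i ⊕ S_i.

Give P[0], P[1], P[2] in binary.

P[0]: T = 0b00010010, S = E(K, T) = 0b10001111; 0b00010110 ⊕ 0b10001111 = 0b10011001.
P[1]: T = 0b00010011, S = E(K, T) = 0b10001110; 0b11111001 ⊕ 0b10001110 = 0b01110111.
P[2]: T = 0b00010100, S = E(K, T) = 0b10001001; 0b00010001 ⊕ 0b10001001 = 0b10011000.

P[0] = 0b10011001, P[1] = 0b01110111, P[2] = 0b10011000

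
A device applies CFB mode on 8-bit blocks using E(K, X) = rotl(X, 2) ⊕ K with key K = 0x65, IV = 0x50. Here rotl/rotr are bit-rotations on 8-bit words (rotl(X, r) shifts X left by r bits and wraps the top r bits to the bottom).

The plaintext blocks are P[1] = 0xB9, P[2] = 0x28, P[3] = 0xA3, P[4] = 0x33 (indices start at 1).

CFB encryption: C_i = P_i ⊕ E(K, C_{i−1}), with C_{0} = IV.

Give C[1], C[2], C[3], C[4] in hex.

C[1]: E(K, 0x50) = 0x24; 0xB9 ⊕ 0x24 = 0x9D.
C[2]: E(K, 0x9D) = 0x13; 0x28 ⊕ 0x13 = 0x3B.
C[3]: E(K, 0x3B) = 0x89; 0xA3 ⊕ 0x89 = 0x2A.
C[4]: E(K, 0x2A) = 0xCD; 0x33 ⊕ 0xCD = 0xFE.

C[1] = 0x9D, C[2] = 0x3B, C[3] = 0x2A, C[4] = 0xFE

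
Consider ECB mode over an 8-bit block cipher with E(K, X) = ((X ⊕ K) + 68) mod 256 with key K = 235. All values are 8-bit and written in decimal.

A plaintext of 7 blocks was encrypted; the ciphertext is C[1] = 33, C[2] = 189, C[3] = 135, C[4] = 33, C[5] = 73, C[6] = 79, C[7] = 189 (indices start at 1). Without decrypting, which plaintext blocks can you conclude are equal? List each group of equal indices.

ECB encrypts each block independently with the same key, so equal ciphertext blocks imply equal plaintext blocks.
C[1] = C[4] = 33, so P[1] = P[4].
C[2] = C[7] = 189, so P[2] = P[7].

P[1] = P[4]; P[2] = P[7]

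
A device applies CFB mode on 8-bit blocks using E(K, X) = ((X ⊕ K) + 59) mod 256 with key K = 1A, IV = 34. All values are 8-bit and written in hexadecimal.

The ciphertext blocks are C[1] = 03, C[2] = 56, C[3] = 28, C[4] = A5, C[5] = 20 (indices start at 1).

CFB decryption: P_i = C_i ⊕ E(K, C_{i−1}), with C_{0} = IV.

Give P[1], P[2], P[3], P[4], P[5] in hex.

P[1]: E(K, 34) = 87; 03 ⊕ 87 = 84.
P[2]: E(K, 03) = 72; 56 ⊕ 72 = 24.
P[3]: E(K, 56) = A5; 28 ⊕ A5 = 8D.
P[4]: E(K, 28) = 8B; A5 ⊕ 8B = 2E.
P[5]: E(K, A5) = 18; 20 ⊕ 18 = 38.

P[1] = 84, P[2] = 24, P[3] = 8D, P[4] = 2E, P[5] = 38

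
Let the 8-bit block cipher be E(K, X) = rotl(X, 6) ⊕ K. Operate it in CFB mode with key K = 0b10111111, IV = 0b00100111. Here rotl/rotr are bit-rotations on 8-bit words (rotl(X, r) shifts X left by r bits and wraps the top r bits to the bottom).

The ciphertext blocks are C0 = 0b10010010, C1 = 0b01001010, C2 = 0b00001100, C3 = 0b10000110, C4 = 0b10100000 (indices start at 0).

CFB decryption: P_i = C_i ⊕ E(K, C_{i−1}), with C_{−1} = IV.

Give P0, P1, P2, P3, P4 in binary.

P0 = 0b11100100, P1 = 0b01010001, P2 = 0b00100001, P3 = 0b00111010, P4 = 0b10111110

P0: E(K, 0b00100111) = 0b01110110; 0b10010010 ⊕ 0b01110110 = 0b11100100.
P1: E(K, 0b10010010) = 0b00011011; 0b01001010 ⊕ 0b00011011 = 0b01010001.
P2: E(K, 0b01001010) = 0b00101101; 0b00001100 ⊕ 0b00101101 = 0b00100001.
P3: E(K, 0b00001100) = 0b10111100; 0b10000110 ⊕ 0b10111100 = 0b00111010.
P4: E(K, 0b10000110) = 0b00011110; 0b10100000 ⊕ 0b00011110 = 0b10111110.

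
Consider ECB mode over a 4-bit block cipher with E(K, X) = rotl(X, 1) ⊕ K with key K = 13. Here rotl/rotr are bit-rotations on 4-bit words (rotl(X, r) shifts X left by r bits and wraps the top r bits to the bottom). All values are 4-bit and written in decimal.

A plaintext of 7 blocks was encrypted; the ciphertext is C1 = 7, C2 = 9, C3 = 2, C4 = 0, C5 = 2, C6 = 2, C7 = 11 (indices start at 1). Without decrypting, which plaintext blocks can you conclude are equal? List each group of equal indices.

ECB encrypts each block independently with the same key, so equal ciphertext blocks imply equal plaintext blocks.
C3 = C5 = C6 = 2, so P3 = P5 = P6.

P3 = P5 = P6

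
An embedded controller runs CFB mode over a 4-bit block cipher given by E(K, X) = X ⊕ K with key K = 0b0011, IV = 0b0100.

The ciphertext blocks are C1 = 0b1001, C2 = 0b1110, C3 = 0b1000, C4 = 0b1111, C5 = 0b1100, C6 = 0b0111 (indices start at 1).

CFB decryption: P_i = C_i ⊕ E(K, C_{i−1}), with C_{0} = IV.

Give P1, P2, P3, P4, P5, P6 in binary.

P1: E(K, 0b0100) = 0b0111; 0b1001 ⊕ 0b0111 = 0b1110.
P2: E(K, 0b1001) = 0b1010; 0b1110 ⊕ 0b1010 = 0b0100.
P3: E(K, 0b1110) = 0b1101; 0b1000 ⊕ 0b1101 = 0b0101.
P4: E(K, 0b1000) = 0b1011; 0b1111 ⊕ 0b1011 = 0b0100.
P5: E(K, 0b1111) = 0b1100; 0b1100 ⊕ 0b1100 = 0b0000.
P6: E(K, 0b1100) = 0b1111; 0b0111 ⊕ 0b1111 = 0b1000.

P1 = 0b1110, P2 = 0b0100, P3 = 0b0101, P4 = 0b0100, P5 = 0b0000, P6 = 0b1000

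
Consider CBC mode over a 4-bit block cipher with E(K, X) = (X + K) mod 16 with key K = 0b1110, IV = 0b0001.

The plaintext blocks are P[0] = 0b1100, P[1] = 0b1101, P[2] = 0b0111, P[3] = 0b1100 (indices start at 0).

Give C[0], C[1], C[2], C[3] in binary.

C[0] = 0b1011, C[1] = 0b0100, C[2] = 0b0001, C[3] = 0b1011

CBC encryption: C_i = E(K, P_i ⊕ C_{i−1}), with C_{−1} = IV.
C[0]: P[0] ⊕ 0b0001 = 0b1101; E(K, 0b1101) = 0b1011.
C[1]: P[1] ⊕ 0b1011 = 0b0110; E(K, 0b0110) = 0b0100.
C[2]: P[2] ⊕ 0b0100 = 0b0011; E(K, 0b0011) = 0b0001.
C[3]: P[3] ⊕ 0b0001 = 0b1101; E(K, 0b1101) = 0b1011.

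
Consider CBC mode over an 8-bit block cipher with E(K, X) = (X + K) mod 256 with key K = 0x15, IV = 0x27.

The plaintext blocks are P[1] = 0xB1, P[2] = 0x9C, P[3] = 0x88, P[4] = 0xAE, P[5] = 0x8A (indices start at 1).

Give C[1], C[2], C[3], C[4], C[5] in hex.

C[1] = 0xAB, C[2] = 0x4C, C[3] = 0xD9, C[4] = 0x8C, C[5] = 0x1B

CBC encryption: C_i = E(K, P_i ⊕ C_{i−1}), with C_{0} = IV.
C[1]: P[1] ⊕ 0x27 = 0x96; E(K, 0x96) = 0xAB.
C[2]: P[2] ⊕ 0xAB = 0x37; E(K, 0x37) = 0x4C.
C[3]: P[3] ⊕ 0x4C = 0xC4; E(K, 0xC4) = 0xD9.
C[4]: P[4] ⊕ 0xD9 = 0x77; E(K, 0x77) = 0x8C.
C[5]: P[5] ⊕ 0x8C = 0x06; E(K, 0x06) = 0x1B.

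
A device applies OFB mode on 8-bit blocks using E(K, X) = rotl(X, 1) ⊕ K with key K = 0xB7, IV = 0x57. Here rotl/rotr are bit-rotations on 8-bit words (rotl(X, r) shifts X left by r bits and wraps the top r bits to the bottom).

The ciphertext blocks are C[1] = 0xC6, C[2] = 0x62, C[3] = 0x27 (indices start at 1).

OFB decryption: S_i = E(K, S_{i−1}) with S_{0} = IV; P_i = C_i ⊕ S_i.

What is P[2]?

P[1]: S = E(K, 0x57) = 0x19; 0xC6 ⊕ 0x19 = 0xDF.
P[2]: S = E(K, 0x19) = 0x85; 0x62 ⊕ 0x85 = 0xE7.

P[2] = 0xE7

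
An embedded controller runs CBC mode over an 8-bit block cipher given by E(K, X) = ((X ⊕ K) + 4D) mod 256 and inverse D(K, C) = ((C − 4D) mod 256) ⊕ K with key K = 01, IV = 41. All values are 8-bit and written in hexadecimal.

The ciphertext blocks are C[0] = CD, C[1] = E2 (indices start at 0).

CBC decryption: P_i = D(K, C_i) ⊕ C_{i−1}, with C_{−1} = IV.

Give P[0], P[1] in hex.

P[0] = C0, P[1] = 59

P[0]: D(K, CD) = 81; 81 ⊕ 41 = C0.
P[1]: D(K, E2) = 94; 94 ⊕ CD = 59.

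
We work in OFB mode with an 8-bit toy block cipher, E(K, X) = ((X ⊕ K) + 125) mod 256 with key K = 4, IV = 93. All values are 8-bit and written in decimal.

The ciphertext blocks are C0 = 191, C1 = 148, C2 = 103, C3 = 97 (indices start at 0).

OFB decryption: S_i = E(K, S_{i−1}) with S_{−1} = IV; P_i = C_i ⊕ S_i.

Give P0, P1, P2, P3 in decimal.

P0: S = E(K, 93) = 214; 191 ⊕ 214 = 105.
P1: S = E(K, 214) = 79; 148 ⊕ 79 = 219.
P2: S = E(K, 79) = 200; 103 ⊕ 200 = 175.
P3: S = E(K, 200) = 73; 97 ⊕ 73 = 40.

P0 = 105, P1 = 219, P2 = 175, P3 = 40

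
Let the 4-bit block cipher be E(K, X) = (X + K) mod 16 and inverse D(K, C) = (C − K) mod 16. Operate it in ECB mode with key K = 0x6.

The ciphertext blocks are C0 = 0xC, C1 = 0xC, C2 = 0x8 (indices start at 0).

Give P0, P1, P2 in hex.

P0 = 0x6, P1 = 0x6, P2 = 0x2

ECB decryption: P_i = D(K, C_i).
P0: D(K, 0xC) = 0x6.
P1: D(K, 0xC) = 0x6.
P2: D(K, 0x8) = 0x2.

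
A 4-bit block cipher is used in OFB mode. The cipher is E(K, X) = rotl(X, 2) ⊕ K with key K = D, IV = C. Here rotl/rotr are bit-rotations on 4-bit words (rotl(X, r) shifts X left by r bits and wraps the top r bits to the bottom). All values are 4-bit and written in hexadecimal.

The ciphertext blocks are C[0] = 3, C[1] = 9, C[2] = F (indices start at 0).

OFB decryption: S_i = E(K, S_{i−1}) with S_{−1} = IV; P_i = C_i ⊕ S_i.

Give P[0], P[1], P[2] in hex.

P[0]: S = E(K, C) = E; 3 ⊕ E = D.
P[1]: S = E(K, E) = 6; 9 ⊕ 6 = F.
P[2]: S = E(K, 6) = 4; F ⊕ 4 = B.

P[0] = D, P[1] = F, P[2] = B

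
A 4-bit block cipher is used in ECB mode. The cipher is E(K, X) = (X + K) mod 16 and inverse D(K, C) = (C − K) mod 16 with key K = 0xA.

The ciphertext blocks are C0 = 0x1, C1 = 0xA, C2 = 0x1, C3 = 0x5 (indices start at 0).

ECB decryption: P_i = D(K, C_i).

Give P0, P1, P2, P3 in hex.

P0 = 0x7, P1 = 0x0, P2 = 0x7, P3 = 0xB

P0: D(K, 0x1) = 0x7.
P1: D(K, 0xA) = 0x0.
P2: D(K, 0x1) = 0x7.
P3: D(K, 0x5) = 0xB.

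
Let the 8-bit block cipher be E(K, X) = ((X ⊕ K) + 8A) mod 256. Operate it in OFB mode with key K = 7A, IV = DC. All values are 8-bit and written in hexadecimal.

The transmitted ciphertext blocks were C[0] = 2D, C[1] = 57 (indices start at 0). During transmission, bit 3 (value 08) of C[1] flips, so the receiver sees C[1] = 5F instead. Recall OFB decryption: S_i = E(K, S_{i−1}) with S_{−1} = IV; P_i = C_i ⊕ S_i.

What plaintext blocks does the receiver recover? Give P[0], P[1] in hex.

Only C[1] changed, to 5F. In OFB, a change in C_i flips the same bit in P_i only; the keystream is unaffected. Decrypting the received ciphertext:
P[0]: S = E(K, DC) = 30; 2D ⊕ 30 = 1D.
P[1]: S = E(K, 30) = D4; 5F ⊕ D4 = 8B.
Blocks that differ from the original plaintext: P[1].

P[0] = 1D, P[1] = 8B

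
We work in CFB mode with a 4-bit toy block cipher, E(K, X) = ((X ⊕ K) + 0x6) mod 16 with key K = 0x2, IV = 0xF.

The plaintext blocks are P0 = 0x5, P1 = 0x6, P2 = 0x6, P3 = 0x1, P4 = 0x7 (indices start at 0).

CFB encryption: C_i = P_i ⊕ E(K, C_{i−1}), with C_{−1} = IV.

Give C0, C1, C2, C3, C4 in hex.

C0: E(K, 0xF) = 0x3; 0x5 ⊕ 0x3 = 0x6.
C1: E(K, 0x6) = 0xA; 0x6 ⊕ 0xA = 0xC.
C2: E(K, 0xC) = 0x4; 0x6 ⊕ 0x4 = 0x2.
C3: E(K, 0x2) = 0x6; 0x1 ⊕ 0x6 = 0x7.
C4: E(K, 0x7) = 0xB; 0x7 ⊕ 0xB = 0xC.

C0 = 0x6, C1 = 0xC, C2 = 0x2, C3 = 0x7, C4 = 0xC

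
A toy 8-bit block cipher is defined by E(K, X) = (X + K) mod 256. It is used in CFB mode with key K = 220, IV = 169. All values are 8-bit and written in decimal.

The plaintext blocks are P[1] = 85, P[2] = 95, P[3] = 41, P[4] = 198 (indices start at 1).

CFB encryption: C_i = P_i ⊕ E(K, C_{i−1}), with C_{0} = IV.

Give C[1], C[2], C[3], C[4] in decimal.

C[1]: E(K, 169) = 133; 85 ⊕ 133 = 208.
C[2]: E(K, 208) = 172; 95 ⊕ 172 = 243.
C[3]: E(K, 243) = 207; 41 ⊕ 207 = 230.
C[4]: E(K, 230) = 194; 198 ⊕ 194 = 4.

C[1] = 208, C[2] = 243, C[3] = 230, C[4] = 4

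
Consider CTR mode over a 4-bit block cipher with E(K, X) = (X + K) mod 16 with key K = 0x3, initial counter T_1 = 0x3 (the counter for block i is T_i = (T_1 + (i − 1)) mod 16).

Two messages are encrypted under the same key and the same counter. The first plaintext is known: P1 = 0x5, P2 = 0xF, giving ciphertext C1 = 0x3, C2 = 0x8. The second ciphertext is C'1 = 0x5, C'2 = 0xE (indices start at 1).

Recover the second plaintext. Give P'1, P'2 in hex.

In CTR with a reused counter, both messages share the same keystream S_i, so C_i ⊕ C'_i = P_i ⊕ P'_i and thus P'_i = P_i ⊕ C_i ⊕ C'_i.
P'1: 0x5 ⊕ 0x3 ⊕ 0x5 = 0x3.
P'2: 0xF ⊕ 0x8 ⊕ 0xE = 0x9.

P'1 = 0x3, P'2 = 0x9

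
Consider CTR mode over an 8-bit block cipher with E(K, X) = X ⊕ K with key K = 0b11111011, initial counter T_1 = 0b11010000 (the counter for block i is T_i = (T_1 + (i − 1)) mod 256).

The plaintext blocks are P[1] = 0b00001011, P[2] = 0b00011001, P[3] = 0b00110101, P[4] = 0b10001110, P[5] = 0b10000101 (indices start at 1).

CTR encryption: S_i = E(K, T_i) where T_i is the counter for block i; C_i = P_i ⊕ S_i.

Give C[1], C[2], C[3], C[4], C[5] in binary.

C[1] = 0b00100000, C[2] = 0b00110011, C[3] = 0b00011100, C[4] = 0b10100110, C[5] = 0b10101010

C[1]: T = 0b11010000, S = E(K, T) = 0b00101011; 0b00001011 ⊕ 0b00101011 = 0b00100000.
C[2]: T = 0b11010001, S = E(K, T) = 0b00101010; 0b00011001 ⊕ 0b00101010 = 0b00110011.
C[3]: T = 0b11010010, S = E(K, T) = 0b00101001; 0b00110101 ⊕ 0b00101001 = 0b00011100.
C[4]: T = 0b11010011, S = E(K, T) = 0b00101000; 0b10001110 ⊕ 0b00101000 = 0b10100110.
C[5]: T = 0b11010100, S = E(K, T) = 0b00101111; 0b10000101 ⊕ 0b00101111 = 0b10101010.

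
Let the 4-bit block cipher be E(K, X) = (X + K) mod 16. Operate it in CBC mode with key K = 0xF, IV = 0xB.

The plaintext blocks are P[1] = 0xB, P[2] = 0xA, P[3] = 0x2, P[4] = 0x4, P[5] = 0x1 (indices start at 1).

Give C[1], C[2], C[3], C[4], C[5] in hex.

C[1] = 0xF, C[2] = 0x4, C[3] = 0x5, C[4] = 0x0, C[5] = 0x0

CBC encryption: C_i = E(K, P_i ⊕ C_{i−1}), with C_{0} = IV.
C[1]: P[1] ⊕ 0xB = 0x0; E(K, 0x0) = 0xF.
C[2]: P[2] ⊕ 0xF = 0x5; E(K, 0x5) = 0x4.
C[3]: P[3] ⊕ 0x4 = 0x6; E(K, 0x6) = 0x5.
C[4]: P[4] ⊕ 0x5 = 0x1; E(K, 0x1) = 0x0.
C[5]: P[5] ⊕ 0x0 = 0x1; E(K, 0x1) = 0x0.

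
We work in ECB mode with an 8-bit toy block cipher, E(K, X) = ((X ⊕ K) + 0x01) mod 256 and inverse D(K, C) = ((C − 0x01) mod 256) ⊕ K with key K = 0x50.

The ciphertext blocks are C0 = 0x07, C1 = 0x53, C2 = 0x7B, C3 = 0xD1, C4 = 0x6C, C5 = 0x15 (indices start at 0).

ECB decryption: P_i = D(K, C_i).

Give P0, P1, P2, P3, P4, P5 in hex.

P0: D(K, 0x07) = 0x56.
P1: D(K, 0x53) = 0x02.
P2: D(K, 0x7B) = 0x2A.
P3: D(K, 0xD1) = 0x80.
P4: D(K, 0x6C) = 0x3B.
P5: D(K, 0x15) = 0x44.

P0 = 0x56, P1 = 0x02, P2 = 0x2A, P3 = 0x80, P4 = 0x3B, P5 = 0x44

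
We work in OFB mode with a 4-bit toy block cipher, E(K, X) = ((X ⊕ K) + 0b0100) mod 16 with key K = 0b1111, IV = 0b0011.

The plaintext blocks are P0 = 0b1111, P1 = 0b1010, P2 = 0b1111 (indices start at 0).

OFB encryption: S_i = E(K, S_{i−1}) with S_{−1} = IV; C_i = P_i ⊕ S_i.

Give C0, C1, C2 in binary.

C0: S = E(K, 0b0011) = 0b0000; 0b1111 ⊕ 0b0000 = 0b1111.
C1: S = E(K, 0b0000) = 0b0011; 0b1010 ⊕ 0b0011 = 0b1001.
C2: S = E(K, 0b0011) = 0b0000; 0b1111 ⊕ 0b0000 = 0b1111.

C0 = 0b1111, C1 = 0b1001, C2 = 0b1111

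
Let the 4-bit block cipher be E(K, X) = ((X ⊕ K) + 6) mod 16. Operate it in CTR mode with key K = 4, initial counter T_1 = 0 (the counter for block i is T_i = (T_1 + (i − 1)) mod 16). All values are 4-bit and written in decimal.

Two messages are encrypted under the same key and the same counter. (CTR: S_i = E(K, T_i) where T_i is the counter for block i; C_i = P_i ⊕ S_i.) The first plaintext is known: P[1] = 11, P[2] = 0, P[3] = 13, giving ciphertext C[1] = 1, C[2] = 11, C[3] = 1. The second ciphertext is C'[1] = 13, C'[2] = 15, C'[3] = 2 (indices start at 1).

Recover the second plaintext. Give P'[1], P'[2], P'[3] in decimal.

In CTR with a reused counter, both messages share the same keystream S_i, so C_i ⊕ C'_i = P_i ⊕ P'_i and thus P'_i = P_i ⊕ C_i ⊕ C'_i.
P'[1]: 11 ⊕ 1 ⊕ 13 = 7.
P'[2]: 0 ⊕ 11 ⊕ 15 = 4.
P'[3]: 13 ⊕ 1 ⊕ 2 = 14.

P'[1] = 7, P'[2] = 4, P'[3] = 14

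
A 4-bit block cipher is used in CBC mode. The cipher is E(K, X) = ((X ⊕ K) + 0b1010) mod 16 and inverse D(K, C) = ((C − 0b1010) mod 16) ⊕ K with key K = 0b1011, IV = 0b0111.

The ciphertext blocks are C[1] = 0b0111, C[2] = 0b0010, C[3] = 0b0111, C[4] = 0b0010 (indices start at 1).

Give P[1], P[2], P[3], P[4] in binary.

CBC decryption: P_i = D(K, C_i) ⊕ C_{i−1}, with C_{0} = IV.
P[1]: D(K, 0b0111) = 0b0110; 0b0110 ⊕ 0b0111 = 0b0001.
P[2]: D(K, 0b0010) = 0b0011; 0b0011 ⊕ 0b0111 = 0b0100.
P[3]: D(K, 0b0111) = 0b0110; 0b0110 ⊕ 0b0010 = 0b0100.
P[4]: D(K, 0b0010) = 0b0011; 0b0011 ⊕ 0b0111 = 0b0100.

P[1] = 0b0001, P[2] = 0b0100, P[3] = 0b0100, P[4] = 0b0100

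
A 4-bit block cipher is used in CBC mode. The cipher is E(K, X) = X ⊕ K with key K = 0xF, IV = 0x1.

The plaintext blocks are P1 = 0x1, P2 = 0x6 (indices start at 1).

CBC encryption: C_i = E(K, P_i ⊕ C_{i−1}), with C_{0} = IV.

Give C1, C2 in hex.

C1: P1 ⊕ 0x1 = 0x0; E(K, 0x0) = 0xF.
C2: P2 ⊕ 0xF = 0x9; E(K, 0x9) = 0x6.

C1 = 0xF, C2 = 0x6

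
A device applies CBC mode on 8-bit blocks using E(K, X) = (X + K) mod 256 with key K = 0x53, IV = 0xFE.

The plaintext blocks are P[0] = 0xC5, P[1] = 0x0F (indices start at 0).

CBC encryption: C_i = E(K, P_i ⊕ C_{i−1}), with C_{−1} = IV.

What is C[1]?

C[1] = 0xD4

C[0]: P[0] ⊕ 0xFE = 0x3B; E(K, 0x3B) = 0x8E.
C[1]: P[1] ⊕ 0x8E = 0x81; E(K, 0x81) = 0xD4.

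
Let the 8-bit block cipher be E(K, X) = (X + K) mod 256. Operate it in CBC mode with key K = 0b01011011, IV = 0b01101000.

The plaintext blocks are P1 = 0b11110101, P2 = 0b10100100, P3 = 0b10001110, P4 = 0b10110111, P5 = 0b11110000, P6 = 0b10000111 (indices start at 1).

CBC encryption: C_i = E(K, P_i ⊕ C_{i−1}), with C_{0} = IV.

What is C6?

C1: P1 ⊕ 0b01101000 = 0b10011101; E(K, 0b10011101) = 0b11111000.
C2: P2 ⊕ 0b11111000 = 0b01011100; E(K, 0b01011100) = 0b10110111.
C3: P3 ⊕ 0b10110111 = 0b00111001; E(K, 0b00111001) = 0b10010100.
C4: P4 ⊕ 0b10010100 = 0b00100011; E(K, 0b00100011) = 0b01111110.
C5: P5 ⊕ 0b01111110 = 0b10001110; E(K, 0b10001110) = 0b11101001.
C6: P6 ⊕ 0b11101001 = 0b01101110; E(K, 0b01101110) = 0b11001001.

C6 = 0b11001001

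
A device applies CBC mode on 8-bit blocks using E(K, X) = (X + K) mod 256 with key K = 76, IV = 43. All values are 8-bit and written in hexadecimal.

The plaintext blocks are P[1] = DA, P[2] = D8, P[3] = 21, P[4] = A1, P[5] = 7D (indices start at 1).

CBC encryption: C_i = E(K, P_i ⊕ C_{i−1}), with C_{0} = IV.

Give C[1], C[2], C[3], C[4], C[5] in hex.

C[1]: P[1] ⊕ 43 = 99; E(K, 99) = 0F.
C[2]: P[2] ⊕ 0F = D7; E(K, D7) = 4D.
C[3]: P[3] ⊕ 4D = 6C; E(K, 6C) = E2.
C[4]: P[4] ⊕ E2 = 43; E(K, 43) = B9.
C[5]: P[5] ⊕ B9 = C4; E(K, C4) = 3A.

C[1] = 0F, C[2] = 4D, C[3] = E2, C[4] = B9, C[5] = 3A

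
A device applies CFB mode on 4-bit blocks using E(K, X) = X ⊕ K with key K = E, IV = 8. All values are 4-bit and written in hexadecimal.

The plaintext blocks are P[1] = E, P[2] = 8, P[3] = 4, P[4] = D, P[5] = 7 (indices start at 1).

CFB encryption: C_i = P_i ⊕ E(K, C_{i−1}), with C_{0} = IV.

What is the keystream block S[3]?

C[1]: E(K, 8) = 6; E ⊕ 6 = 8.
C[2]: E(K, 8) = 6; 8 ⊕ 6 = E.
C[3]: E(K, E) = 0; 4 ⊕ 0 = 4.
So S[3] = 0.

0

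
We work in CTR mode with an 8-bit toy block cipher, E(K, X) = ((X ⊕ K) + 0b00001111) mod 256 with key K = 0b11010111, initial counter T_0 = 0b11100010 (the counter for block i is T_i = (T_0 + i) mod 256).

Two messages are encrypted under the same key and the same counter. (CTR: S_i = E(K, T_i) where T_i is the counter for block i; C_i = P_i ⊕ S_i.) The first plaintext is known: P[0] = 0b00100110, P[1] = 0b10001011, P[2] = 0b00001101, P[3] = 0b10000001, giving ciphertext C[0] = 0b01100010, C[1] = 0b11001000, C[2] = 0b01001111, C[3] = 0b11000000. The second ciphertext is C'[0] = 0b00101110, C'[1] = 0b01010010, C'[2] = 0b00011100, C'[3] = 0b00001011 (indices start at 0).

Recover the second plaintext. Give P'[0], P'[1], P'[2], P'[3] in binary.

In CTR with a reused counter, both messages share the same keystream S_i, so C_i ⊕ C'_i = P_i ⊕ P'_i and thus P'_i = P_i ⊕ C_i ⊕ C'_i.
P'[0]: 0b00100110 ⊕ 0b01100010 ⊕ 0b00101110 = 0b01101010.
P'[1]: 0b10001011 ⊕ 0b11001000 ⊕ 0b01010010 = 0b00010001.
P'[2]: 0b00001101 ⊕ 0b01001111 ⊕ 0b00011100 = 0b01011110.
P'[3]: 0b10000001 ⊕ 0b11000000 ⊕ 0b00001011 = 0b01001010.

P'[0] = 0b01101010, P'[1] = 0b00010001, P'[2] = 0b01011110, P'[3] = 0b01001010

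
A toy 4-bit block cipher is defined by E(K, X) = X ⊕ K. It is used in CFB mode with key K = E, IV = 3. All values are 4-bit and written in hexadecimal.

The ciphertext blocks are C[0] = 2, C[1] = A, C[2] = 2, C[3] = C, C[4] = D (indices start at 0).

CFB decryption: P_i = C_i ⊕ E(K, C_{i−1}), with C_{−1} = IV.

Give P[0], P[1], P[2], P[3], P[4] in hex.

P[0]: E(K, 3) = D; 2 ⊕ D = F.
P[1]: E(K, 2) = C; A ⊕ C = 6.
P[2]: E(K, A) = 4; 2 ⊕ 4 = 6.
P[3]: E(K, 2) = C; C ⊕ C = 0.
P[4]: E(K, C) = 2; D ⊕ 2 = F.

P[0] = F, P[1] = 6, P[2] = 6, P[3] = 0, P[4] = F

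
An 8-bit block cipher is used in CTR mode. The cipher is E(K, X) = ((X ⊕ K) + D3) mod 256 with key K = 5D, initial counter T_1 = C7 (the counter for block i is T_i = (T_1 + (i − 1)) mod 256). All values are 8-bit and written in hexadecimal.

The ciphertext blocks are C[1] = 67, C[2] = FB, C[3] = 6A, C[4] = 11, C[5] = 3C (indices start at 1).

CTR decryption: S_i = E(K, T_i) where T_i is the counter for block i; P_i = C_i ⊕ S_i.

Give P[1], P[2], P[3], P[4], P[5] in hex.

P[1] = 0A, P[2] = 93, P[3] = 0D, P[4] = 7B, P[5] = 55

P[1]: T = C7, S = E(K, T) = 6D; 67 ⊕ 6D = 0A.
P[2]: T = C8, S = E(K, T) = 68; FB ⊕ 68 = 93.
P[3]: T = C9, S = E(K, T) = 67; 6A ⊕ 67 = 0D.
P[4]: T = CA, S = E(K, T) = 6A; 11 ⊕ 6A = 7B.
P[5]: T = CB, S = E(K, T) = 69; 3C ⊕ 69 = 55.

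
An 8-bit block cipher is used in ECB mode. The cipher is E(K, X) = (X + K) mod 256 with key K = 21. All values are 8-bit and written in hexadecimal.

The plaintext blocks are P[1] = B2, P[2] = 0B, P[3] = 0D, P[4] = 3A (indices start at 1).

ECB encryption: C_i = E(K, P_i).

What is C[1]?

C[1] = D3

C[1]: E(K, B2) = D3.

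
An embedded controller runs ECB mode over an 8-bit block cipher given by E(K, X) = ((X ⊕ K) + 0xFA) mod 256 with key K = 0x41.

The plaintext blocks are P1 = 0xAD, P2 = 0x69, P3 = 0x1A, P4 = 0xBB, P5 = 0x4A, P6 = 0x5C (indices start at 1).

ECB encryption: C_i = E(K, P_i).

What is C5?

C5 = 0x05

C5: E(K, 0x4A) = 0x05.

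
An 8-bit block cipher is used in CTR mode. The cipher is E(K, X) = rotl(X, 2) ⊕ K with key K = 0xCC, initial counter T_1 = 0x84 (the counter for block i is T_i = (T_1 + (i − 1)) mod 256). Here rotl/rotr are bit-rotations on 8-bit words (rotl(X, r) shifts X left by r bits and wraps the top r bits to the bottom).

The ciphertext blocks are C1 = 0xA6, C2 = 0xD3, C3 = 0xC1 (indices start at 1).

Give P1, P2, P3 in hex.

CTR decryption: S_i = E(K, T_i) where T_i is the counter for block i; P_i = C_i ⊕ S_i.
P1: T = 0x84, S = E(K, T) = 0xDE; 0xA6 ⊕ 0xDE = 0x78.
P2: T = 0x85, S = E(K, T) = 0xDA; 0xD3 ⊕ 0xDA = 0x09.
P3: T = 0x86, S = E(K, T) = 0xD6; 0xC1 ⊕ 0xD6 = 0x17.

P1 = 0x78, P2 = 0x09, P3 = 0x17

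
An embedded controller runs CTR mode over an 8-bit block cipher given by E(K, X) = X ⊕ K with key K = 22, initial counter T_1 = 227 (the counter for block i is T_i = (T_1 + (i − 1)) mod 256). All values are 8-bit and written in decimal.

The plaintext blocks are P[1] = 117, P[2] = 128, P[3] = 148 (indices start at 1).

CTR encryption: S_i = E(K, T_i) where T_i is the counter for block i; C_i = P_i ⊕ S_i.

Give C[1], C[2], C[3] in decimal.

C[1]: T = 227, S = E(K, T) = 245; 117 ⊕ 245 = 128.
C[2]: T = 228, S = E(K, T) = 242; 128 ⊕ 242 = 114.
C[3]: T = 229, S = E(K, T) = 243; 148 ⊕ 243 = 103.

C[1] = 128, C[2] = 114, C[3] = 103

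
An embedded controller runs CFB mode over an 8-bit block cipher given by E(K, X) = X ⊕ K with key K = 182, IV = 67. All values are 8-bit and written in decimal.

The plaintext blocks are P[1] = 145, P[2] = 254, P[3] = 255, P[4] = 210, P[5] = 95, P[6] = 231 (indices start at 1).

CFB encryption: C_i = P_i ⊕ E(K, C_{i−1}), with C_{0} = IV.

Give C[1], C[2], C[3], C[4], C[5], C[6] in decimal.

C[1]: E(K, 67) = 245; 145 ⊕ 245 = 100.
C[2]: E(K, 100) = 210; 254 ⊕ 210 = 44.
C[3]: E(K, 44) = 154; 255 ⊕ 154 = 101.
C[4]: E(K, 101) = 211; 210 ⊕ 211 = 1.
C[5]: E(K, 1) = 183; 95 ⊕ 183 = 232.
C[6]: E(K, 232) = 94; 231 ⊕ 94 = 185.

C[1] = 100, C[2] = 44, C[3] = 101, C[4] = 1, C[5] = 232, C[6] = 185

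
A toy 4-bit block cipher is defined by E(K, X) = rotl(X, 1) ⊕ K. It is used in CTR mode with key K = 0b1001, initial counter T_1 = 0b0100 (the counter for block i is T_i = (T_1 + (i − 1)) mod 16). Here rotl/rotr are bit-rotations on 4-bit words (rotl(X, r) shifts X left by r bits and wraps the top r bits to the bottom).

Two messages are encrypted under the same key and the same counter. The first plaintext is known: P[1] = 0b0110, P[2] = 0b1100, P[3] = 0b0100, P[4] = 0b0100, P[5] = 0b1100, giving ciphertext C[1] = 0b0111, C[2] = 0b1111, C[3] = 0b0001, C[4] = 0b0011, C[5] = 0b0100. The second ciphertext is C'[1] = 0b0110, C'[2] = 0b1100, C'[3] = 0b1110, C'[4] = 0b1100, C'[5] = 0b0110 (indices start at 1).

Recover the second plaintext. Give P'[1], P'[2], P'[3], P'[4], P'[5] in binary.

In CTR with a reused counter, both messages share the same keystream S_i, so C_i ⊕ C'_i = P_i ⊕ P'_i and thus P'_i = P_i ⊕ C_i ⊕ C'_i.
P'[1]: 0b0110 ⊕ 0b0111 ⊕ 0b0110 = 0b0111.
P'[2]: 0b1100 ⊕ 0b1111 ⊕ 0b1100 = 0b1111.
P'[3]: 0b0100 ⊕ 0b0001 ⊕ 0b1110 = 0b1011.
P'[4]: 0b0100 ⊕ 0b0011 ⊕ 0b1100 = 0b1011.
P'[5]: 0b1100 ⊕ 0b0100 ⊕ 0b0110 = 0b1110.

P'[1] = 0b0111, P'[2] = 0b1111, P'[3] = 0b1011, P'[4] = 0b1011, P'[5] = 0b1110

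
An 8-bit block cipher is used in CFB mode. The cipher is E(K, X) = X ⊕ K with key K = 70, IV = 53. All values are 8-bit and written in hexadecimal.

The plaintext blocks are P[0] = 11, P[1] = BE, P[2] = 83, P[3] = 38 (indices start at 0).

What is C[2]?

CFB encryption: C_i = P_i ⊕ E(K, C_{i−1}), with C_{−1} = IV.
C[0]: E(K, 53) = 23; 11 ⊕ 23 = 32.
C[1]: E(K, 32) = 42; BE ⊕ 42 = FC.
C[2]: E(K, FC) = 8C; 83 ⊕ 8C = 0F.

C[2] = 0F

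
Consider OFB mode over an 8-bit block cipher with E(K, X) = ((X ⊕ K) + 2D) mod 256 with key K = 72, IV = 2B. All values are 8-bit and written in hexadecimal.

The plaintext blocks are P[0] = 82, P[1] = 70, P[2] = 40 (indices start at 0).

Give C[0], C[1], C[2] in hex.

C[0] = 04, C[1] = 51, C[2] = C0

OFB encryption: S_i = E(K, S_{i−1}) with S_{−1} = IV; C_i = P_i ⊕ S_i.
C[0]: S = E(K, 2B) = 86; 82 ⊕ 86 = 04.
C[1]: S = E(K, 86) = 21; 70 ⊕ 21 = 51.
C[2]: S = E(K, 21) = 80; 40 ⊕ 80 = C0.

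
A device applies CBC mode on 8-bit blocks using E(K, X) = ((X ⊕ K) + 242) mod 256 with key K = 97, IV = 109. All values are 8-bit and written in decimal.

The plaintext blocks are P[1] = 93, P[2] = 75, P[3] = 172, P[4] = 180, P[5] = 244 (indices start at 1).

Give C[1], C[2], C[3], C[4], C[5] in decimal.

C[1] = 67, C[2] = 91, C[3] = 136, C[4] = 79, C[5] = 204

CBC encryption: C_i = E(K, P_i ⊕ C_{i−1}), with C_{0} = IV.
C[1]: P[1] ⊕ 109 = 48; E(K, 48) = 67.
C[2]: P[2] ⊕ 67 = 8; E(K, 8) = 91.
C[3]: P[3] ⊕ 91 = 247; E(K, 247) = 136.
C[4]: P[4] ⊕ 136 = 60; E(K, 60) = 79.
C[5]: P[5] ⊕ 79 = 187; E(K, 187) = 204.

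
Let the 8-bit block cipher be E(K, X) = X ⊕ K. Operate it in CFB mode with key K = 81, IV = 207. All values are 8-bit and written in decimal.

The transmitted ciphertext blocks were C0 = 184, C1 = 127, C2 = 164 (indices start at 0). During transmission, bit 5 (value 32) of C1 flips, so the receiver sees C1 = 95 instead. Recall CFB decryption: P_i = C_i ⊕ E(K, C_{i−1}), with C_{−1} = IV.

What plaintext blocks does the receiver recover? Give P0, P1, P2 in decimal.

P0 = 38, P1 = 182, P2 = 170

Only C1 changed, to 95. In CFB, a change in C_i flips the same bit in P_i and garbles P_{i+1}. Decrypting the received ciphertext:
P0: E(K, 207) = 158; 184 ⊕ 158 = 38.
P1: E(K, 184) = 233; 95 ⊕ 233 = 182.
P2: E(K, 95) = 14; 164 ⊕ 14 = 170.
Blocks that differ from the original plaintext: P1, P2.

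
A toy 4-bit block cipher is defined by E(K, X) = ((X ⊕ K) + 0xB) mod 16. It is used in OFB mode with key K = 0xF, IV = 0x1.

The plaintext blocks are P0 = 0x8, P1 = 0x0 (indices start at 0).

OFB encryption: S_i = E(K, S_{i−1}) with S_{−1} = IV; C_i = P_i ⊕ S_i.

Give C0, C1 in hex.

C0 = 0x1, C1 = 0x1

C0: S = E(K, 0x1) = 0x9; 0x8 ⊕ 0x9 = 0x1.
C1: S = E(K, 0x9) = 0x1; 0x0 ⊕ 0x1 = 0x1.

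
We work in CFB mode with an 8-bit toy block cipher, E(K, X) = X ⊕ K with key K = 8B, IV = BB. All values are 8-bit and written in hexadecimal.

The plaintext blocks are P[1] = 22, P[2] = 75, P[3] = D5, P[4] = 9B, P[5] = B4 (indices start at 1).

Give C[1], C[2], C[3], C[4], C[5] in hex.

C[1] = 12, C[2] = EC, C[3] = B2, C[4] = A2, C[5] = 9D

CFB encryption: C_i = P_i ⊕ E(K, C_{i−1}), with C_{0} = IV.
C[1]: E(K, BB) = 30; 22 ⊕ 30 = 12.
C[2]: E(K, 12) = 99; 75 ⊕ 99 = EC.
C[3]: E(K, EC) = 67; D5 ⊕ 67 = B2.
C[4]: E(K, B2) = 39; 9B ⊕ 39 = A2.
C[5]: E(K, A2) = 29; B4 ⊕ 29 = 9D.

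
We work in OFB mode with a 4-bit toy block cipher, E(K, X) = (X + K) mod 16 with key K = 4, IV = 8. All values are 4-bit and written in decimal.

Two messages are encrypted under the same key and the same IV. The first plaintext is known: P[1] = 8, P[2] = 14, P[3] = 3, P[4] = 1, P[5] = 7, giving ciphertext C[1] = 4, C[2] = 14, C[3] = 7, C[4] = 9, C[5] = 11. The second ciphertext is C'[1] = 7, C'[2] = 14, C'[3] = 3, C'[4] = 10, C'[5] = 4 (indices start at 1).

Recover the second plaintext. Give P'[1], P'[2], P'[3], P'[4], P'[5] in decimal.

In OFB with a reused IV, both messages share the same keystream S_i, so C_i ⊕ C'_i = P_i ⊕ P'_i and thus P'_i = P_i ⊕ C_i ⊕ C'_i.
P'[1]: 8 ⊕ 4 ⊕ 7 = 11.
P'[2]: 14 ⊕ 14 ⊕ 14 = 14.
P'[3]: 3 ⊕ 7 ⊕ 3 = 7.
P'[4]: 1 ⊕ 9 ⊕ 10 = 2.
P'[5]: 7 ⊕ 11 ⊕ 4 = 8.

P'[1] = 11, P'[2] = 14, P'[3] = 7, P'[4] = 2, P'[5] = 8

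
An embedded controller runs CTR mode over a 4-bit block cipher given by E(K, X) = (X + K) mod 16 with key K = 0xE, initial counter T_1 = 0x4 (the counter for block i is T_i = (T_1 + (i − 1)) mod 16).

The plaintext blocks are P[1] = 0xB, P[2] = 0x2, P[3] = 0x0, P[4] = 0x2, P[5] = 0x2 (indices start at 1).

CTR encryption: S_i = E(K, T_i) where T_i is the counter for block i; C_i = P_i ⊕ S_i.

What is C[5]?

C[5] = 0x4

C[1]: T = 0x4, S = E(K, T) = 0x2; 0xB ⊕ 0x2 = 0x9.
C[2]: T = 0x5, S = E(K, T) = 0x3; 0x2 ⊕ 0x3 = 0x1.
C[3]: T = 0x6, S = E(K, T) = 0x4; 0x0 ⊕ 0x4 = 0x4.
C[4]: T = 0x7, S = E(K, T) = 0x5; 0x2 ⊕ 0x5 = 0x7.
C[5]: T = 0x8, S = E(K, T) = 0x6; 0x2 ⊕ 0x6 = 0x4.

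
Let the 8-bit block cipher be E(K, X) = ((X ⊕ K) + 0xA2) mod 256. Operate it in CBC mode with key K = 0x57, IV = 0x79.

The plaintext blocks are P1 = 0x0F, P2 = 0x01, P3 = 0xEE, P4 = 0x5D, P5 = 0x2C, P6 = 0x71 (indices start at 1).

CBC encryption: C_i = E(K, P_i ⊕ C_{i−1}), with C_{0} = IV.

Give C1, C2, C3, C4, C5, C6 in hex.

C1 = 0xC3, C2 = 0x37, C3 = 0x30, C4 = 0xDC, C5 = 0x49, C6 = 0x11

C1: P1 ⊕ 0x79 = 0x76; E(K, 0x76) = 0xC3.
C2: P2 ⊕ 0xC3 = 0xC2; E(K, 0xC2) = 0x37.
C3: P3 ⊕ 0x37 = 0xD9; E(K, 0xD9) = 0x30.
C4: P4 ⊕ 0x30 = 0x6D; E(K, 0x6D) = 0xDC.
C5: P5 ⊕ 0xDC = 0xF0; E(K, 0xF0) = 0x49.
C6: P6 ⊕ 0x49 = 0x38; E(K, 0x38) = 0x11.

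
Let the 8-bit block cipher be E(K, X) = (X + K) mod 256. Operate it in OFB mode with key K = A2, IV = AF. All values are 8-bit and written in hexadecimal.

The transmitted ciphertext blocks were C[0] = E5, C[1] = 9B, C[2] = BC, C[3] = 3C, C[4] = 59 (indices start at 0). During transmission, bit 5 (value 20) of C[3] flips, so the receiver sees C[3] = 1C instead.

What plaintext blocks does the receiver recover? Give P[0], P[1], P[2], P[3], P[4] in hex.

OFB decryption: S_i = E(K, S_{i−1}) with S_{−1} = IV; P_i = C_i ⊕ S_i.
Only C[3] changed, to 1C. In OFB, a change in C_i flips the same bit in P_i only; the keystream is unaffected. Decrypting the received ciphertext:
P[0]: S = E(K, AF) = 51; E5 ⊕ 51 = B4.
P[1]: S = E(K, 51) = F3; 9B ⊕ F3 = 68.
P[2]: S = E(K, F3) = 95; BC ⊕ 95 = 29.
P[3]: S = E(K, 95) = 37; 1C ⊕ 37 = 2B.
P[4]: S = E(K, 37) = D9; 59 ⊕ D9 = 80.
Blocks that differ from the original plaintext: P[3].

P[0] = B4, P[1] = 68, P[2] = 29, P[3] = 2B, P[4] = 80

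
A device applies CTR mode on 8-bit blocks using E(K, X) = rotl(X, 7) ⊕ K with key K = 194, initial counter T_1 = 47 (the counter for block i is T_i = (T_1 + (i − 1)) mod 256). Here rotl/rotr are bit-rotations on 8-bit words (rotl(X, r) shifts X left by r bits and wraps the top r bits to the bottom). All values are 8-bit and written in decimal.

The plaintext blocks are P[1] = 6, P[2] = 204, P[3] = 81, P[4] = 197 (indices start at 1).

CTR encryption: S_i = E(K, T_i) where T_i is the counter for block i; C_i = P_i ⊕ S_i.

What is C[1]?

C[1] = 83

C[1]: T = 47, S = E(K, T) = 85; 6 ⊕ 85 = 83.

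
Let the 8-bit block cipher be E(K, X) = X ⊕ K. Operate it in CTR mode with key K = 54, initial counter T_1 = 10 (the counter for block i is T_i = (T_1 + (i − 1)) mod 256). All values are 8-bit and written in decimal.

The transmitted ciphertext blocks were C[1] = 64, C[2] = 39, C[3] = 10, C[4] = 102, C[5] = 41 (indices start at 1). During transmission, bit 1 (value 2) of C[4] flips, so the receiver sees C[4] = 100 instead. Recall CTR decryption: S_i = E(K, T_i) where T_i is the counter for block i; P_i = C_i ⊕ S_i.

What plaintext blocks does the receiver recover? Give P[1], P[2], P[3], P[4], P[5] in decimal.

Only C[4] changed, to 100. In CTR, a change in C_i flips the same bit in P_i only; the keystream is unaffected. Decrypting the received ciphertext:
P[1]: T = 10, S = E(K, T) = 60; 64 ⊕ 60 = 124.
P[2]: T = 11, S = E(K, T) = 61; 39 ⊕ 61 = 26.
P[3]: T = 12, S = E(K, T) = 58; 10 ⊕ 58 = 48.
P[4]: T = 13, S = E(K, T) = 59; 100 ⊕ 59 = 95.
P[5]: T = 14, S = E(K, T) = 56; 41 ⊕ 56 = 17.
Blocks that differ from the original plaintext: P[4].

P[1] = 124, P[2] = 26, P[3] = 48, P[4] = 95, P[5] = 17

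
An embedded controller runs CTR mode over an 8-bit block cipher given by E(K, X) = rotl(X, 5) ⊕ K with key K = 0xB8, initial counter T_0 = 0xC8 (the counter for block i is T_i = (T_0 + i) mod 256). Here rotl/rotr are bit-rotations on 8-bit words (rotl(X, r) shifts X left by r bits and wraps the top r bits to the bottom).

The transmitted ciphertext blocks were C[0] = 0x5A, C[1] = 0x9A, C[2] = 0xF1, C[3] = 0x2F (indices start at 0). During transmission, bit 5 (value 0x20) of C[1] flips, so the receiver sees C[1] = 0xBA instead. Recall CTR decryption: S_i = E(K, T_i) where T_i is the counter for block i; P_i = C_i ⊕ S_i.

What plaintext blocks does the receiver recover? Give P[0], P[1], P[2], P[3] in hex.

Only C[1] changed, to 0xBA. In CTR, a change in C_i flips the same bit in P_i only; the keystream is unaffected. Decrypting the received ciphertext:
P[0]: T = 0xC8, S = E(K, T) = 0xA1; 0x5A ⊕ 0xA1 = 0xFB.
P[1]: T = 0xC9, S = E(K, T) = 0x81; 0xBA ⊕ 0x81 = 0x3B.
P[2]: T = 0xCA, S = E(K, T) = 0xE1; 0xF1 ⊕ 0xE1 = 0x10.
P[3]: T = 0xCB, S = E(K, T) = 0xC1; 0x2F ⊕ 0xC1 = 0xEE.
Blocks that differ from the original plaintext: P[1].

P[0] = 0xFB, P[1] = 0x3B, P[2] = 0x10, P[3] = 0xEE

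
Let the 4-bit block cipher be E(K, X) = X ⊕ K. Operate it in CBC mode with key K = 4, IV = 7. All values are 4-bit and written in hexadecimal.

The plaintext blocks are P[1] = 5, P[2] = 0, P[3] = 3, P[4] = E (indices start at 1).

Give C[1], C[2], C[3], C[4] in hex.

CBC encryption: C_i = E(K, P_i ⊕ C_{i−1}), with C_{0} = IV.
C[1]: P[1] ⊕ 7 = 2; E(K, 2) = 6.
C[2]: P[2] ⊕ 6 = 6; E(K, 6) = 2.
C[3]: P[3] ⊕ 2 = 1; E(K, 1) = 5.
C[4]: P[4] ⊕ 5 = B; E(K, B) = F.

C[1] = 6, C[2] = 2, C[3] = 5, C[4] = F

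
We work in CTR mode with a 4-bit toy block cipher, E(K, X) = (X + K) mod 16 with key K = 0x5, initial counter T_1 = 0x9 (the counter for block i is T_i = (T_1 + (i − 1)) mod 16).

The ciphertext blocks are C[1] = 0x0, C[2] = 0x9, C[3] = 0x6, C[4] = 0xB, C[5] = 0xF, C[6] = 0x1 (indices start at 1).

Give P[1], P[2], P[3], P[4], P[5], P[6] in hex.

P[1] = 0xE, P[2] = 0x6, P[3] = 0x6, P[4] = 0xA, P[5] = 0xD, P[6] = 0x2

CTR decryption: S_i = E(K, T_i) where T_i is the counter for block i; P_i = C_i ⊕ S_i.
P[1]: T = 0x9, S = E(K, T) = 0xE; 0x0 ⊕ 0xE = 0xE.
P[2]: T = 0xA, S = E(K, T) = 0xF; 0x9 ⊕ 0xF = 0x6.
P[3]: T = 0xB, S = E(K, T) = 0x0; 0x6 ⊕ 0x0 = 0x6.
P[4]: T = 0xC, S = E(K, T) = 0x1; 0xB ⊕ 0x1 = 0xA.
P[5]: T = 0xD, S = E(K, T) = 0x2; 0xF ⊕ 0x2 = 0xD.
P[6]: T = 0xE, S = E(K, T) = 0x3; 0x1 ⊕ 0x3 = 0x2.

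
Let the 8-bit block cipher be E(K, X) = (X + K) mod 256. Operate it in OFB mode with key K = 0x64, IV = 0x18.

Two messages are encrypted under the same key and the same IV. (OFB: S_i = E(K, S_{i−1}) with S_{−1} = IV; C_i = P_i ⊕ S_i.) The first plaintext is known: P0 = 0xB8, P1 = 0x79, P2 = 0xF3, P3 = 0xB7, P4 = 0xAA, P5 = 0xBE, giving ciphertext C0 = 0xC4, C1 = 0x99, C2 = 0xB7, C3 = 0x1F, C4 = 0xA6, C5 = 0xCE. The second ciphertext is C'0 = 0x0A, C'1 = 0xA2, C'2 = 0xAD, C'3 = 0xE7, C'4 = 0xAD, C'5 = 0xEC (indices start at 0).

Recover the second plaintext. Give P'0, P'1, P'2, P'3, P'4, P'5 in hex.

P'0 = 0x76, P'1 = 0x42, P'2 = 0xE9, P'3 = 0x4F, P'4 = 0xA1, P'5 = 0x9C

In OFB with a reused IV, both messages share the same keystream S_i, so C_i ⊕ C'_i = P_i ⊕ P'_i and thus P'_i = P_i ⊕ C_i ⊕ C'_i.
P'0: 0xB8 ⊕ 0xC4 ⊕ 0x0A = 0x76.
P'1: 0x79 ⊕ 0x99 ⊕ 0xA2 = 0x42.
P'2: 0xF3 ⊕ 0xB7 ⊕ 0xAD = 0xE9.
P'3: 0xB7 ⊕ 0x1F ⊕ 0xE7 = 0x4F.
P'4: 0xAA ⊕ 0xA6 ⊕ 0xAD = 0xA1.
P'5: 0xBE ⊕ 0xCE ⊕ 0xEC = 0x9C.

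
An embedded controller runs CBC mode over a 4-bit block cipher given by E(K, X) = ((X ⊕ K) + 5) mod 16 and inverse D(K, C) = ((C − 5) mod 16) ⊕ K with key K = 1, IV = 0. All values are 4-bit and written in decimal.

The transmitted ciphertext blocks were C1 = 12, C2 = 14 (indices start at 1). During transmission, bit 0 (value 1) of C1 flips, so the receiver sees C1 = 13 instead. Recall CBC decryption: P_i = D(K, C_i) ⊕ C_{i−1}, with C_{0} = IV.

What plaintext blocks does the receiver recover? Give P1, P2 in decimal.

Only C1 changed, to 13. In CBC, a change in C_i garbles P_i and flips the same bit in P_{i+1}. Decrypting the received ciphertext:
P1: D(K, 13) = 9; 9 ⊕ 0 = 9.
P2: D(K, 14) = 8; 8 ⊕ 13 = 5.
Blocks that differ from the original plaintext: P1, P2.

P1 = 9, P2 = 5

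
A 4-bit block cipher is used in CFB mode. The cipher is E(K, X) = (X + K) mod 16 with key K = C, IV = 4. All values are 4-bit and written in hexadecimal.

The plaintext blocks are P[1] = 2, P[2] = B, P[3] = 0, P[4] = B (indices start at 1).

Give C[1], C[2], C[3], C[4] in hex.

CFB encryption: C_i = P_i ⊕ E(K, C_{i−1}), with C_{0} = IV.
C[1]: E(K, 4) = 0; 2 ⊕ 0 = 2.
C[2]: E(K, 2) = E; B ⊕ E = 5.
C[3]: E(K, 5) = 1; 0 ⊕ 1 = 1.
C[4]: E(K, 1) = D; B ⊕ D = 6.

C[1] = 2, C[2] = 5, C[3] = 1, C[4] = 6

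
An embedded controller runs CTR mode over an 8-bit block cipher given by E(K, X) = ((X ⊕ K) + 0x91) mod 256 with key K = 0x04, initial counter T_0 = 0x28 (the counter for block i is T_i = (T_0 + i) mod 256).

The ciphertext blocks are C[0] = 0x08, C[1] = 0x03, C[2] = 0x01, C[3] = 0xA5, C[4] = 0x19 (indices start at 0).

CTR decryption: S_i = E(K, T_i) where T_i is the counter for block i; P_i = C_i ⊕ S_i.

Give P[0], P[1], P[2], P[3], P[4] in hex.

P[0] = 0xB5, P[1] = 0xBD, P[2] = 0xBE, P[3] = 0x65, P[4] = 0xA0

P[0]: T = 0x28, S = E(K, T) = 0xBD; 0x08 ⊕ 0xBD = 0xB5.
P[1]: T = 0x29, S = E(K, T) = 0xBE; 0x03 ⊕ 0xBE = 0xBD.
P[2]: T = 0x2A, S = E(K, T) = 0xBF; 0x01 ⊕ 0xBF = 0xBE.
P[3]: T = 0x2B, S = E(K, T) = 0xC0; 0xA5 ⊕ 0xC0 = 0x65.
P[4]: T = 0x2C, S = E(K, T) = 0xB9; 0x19 ⊕ 0xB9 = 0xA0.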